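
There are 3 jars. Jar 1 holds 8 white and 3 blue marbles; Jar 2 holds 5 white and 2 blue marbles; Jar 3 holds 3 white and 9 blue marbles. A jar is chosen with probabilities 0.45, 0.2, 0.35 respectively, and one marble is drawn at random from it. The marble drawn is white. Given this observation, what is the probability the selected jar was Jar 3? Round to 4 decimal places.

Posterior probability ≈ 0.1569

P(white|Jar 1) = 0.7273; P(white|Jar 2) = 0.7143; P(white|Jar 3) = 0.25.
Prior × likelihood for each source: 0.45·0.7273=0.3273, 0.2·0.7143=0.1429, 0.35·0.25=0.08750. Summing gives P(white) = 0.55763.
P(Jar 3 | white) = 0.08750 / 0.55763 = 0.1569.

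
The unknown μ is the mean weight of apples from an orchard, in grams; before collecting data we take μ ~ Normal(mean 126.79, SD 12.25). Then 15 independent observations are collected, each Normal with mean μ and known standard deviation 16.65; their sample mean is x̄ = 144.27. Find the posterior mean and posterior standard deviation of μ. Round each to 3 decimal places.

With known σ, the Normal prior is conjugate. Weight on the data is w = (n/σ²)/(n/σ² + 1/τ₀²) = 0.0541082/(0.0541082+0.00666389) = 0.89035.
Posterior mean = w·x̄ + (1−w)·μ₀ = 0.89035·144.27 + 0.10965·126.79 = 142.353. Posterior variance = 1/(0.0541082+0.00666389) = 16.4549, so SD = 4.056.

Posterior mean ≈ 142.353; posterior SD ≈ 4.056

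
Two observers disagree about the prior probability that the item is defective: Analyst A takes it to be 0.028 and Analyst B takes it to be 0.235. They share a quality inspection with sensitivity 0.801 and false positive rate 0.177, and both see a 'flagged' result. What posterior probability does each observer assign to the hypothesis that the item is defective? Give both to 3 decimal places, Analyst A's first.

Analyst A: 0.115; Analyst B: 0.582

The likelihood ratio for a 'flagged' result is 0.801/0.177 = 4.5254.
Analyst A: prior odds 0.028/0.972 = 0.028807; posterior odds 0.13036; posterior probability 0.115.
Analyst B: prior odds 0.235/0.765 = 0.30719; posterior odds 1.3902; posterior probability 0.582.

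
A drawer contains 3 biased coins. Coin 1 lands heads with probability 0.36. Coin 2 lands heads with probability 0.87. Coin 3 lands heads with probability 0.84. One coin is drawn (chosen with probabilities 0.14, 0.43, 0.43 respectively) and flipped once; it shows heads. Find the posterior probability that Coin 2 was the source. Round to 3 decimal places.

Posterior probability ≈ 0.476

Tabulate prior·likelihood by source: [1] prior 0.14, lik 0.36, product 0.05040; [2] prior 0.43, lik 0.87, product 0.3741; [3] prior 0.43, lik 0.84, product 0.3612.
Normalizing constant = 0.78570; the posterior for Coin 2 is its product over the sum, 0.3741/0.78570 = 0.476.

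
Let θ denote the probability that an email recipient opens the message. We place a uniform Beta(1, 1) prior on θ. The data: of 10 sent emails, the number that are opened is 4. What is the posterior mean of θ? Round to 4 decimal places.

Observing 4 successes and 6 failures updates Beta(1, 1) by adding the success and failure counts to the two shape parameters: α = 1+4 = 5, β = 1+6 = 7.
E[θ | data] = 5/(5+7) = 0.4167.

Posterior mean ≈ 0.4167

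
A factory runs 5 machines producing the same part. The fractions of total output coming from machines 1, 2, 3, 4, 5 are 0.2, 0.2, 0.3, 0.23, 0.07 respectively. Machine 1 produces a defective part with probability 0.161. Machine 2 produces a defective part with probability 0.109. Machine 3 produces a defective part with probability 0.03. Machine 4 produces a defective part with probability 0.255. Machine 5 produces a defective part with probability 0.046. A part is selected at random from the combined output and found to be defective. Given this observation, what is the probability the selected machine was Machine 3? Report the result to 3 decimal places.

Posterior probability ≈ 0.072

Tabulate prior·likelihood by source: [1] prior 0.2, lik 0.161, product 0.03220; [2] prior 0.2, lik 0.109, product 0.02180; [3] prior 0.3, lik 0.03, product 0.009000; [4] prior 0.23, lik 0.255, product 0.05865; [5] prior 0.07, lik 0.046, product 0.003220.
Normalizing constant = 0.12487; the posterior for Machine 3 is its product over the sum, 0.009000/0.12487 = 0.072.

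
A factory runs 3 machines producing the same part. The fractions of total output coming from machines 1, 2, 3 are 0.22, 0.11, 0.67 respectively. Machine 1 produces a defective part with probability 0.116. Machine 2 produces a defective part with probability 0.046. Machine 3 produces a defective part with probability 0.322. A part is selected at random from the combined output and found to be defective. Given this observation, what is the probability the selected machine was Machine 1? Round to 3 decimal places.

Posterior probability ≈ 0.104

P(defective|M1) = 0.116; P(defective|M2) = 0.046; P(defective|M3) = 0.322.
Prior × likelihood for each source: 0.22·0.116=0.02552, 0.11·0.046=0.005060, 0.67·0.322=0.2157. Summing gives P(defective) = 0.24632.
P(Machine 1 | defective) = 0.02552 / 0.24632 = 0.104.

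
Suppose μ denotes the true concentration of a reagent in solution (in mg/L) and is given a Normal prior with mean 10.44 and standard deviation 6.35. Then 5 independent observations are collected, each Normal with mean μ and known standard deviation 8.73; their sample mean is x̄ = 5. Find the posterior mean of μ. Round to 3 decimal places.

Prior precision 1/τ₀² = 1/6.35² = 0.0248000; data precision n/σ² = 5/8.73² = 0.0656057.
Posterior precision = 0.0248000 + 0.0656057 = 0.0904057.
Posterior mean = (0.0248000·10.44 + 0.0656057·5) / 0.0904057 = 6.492.

Posterior mean ≈ 6.492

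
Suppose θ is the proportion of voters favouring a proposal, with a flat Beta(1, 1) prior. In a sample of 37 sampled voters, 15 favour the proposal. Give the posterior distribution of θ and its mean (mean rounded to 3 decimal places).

The binomial likelihood is conjugate to the Beta prior: with 15 successes and 22 failures, the posterior is Beta(1+15, 1+22) = Beta(16, 23).
E[θ | data] = 16/(16+23) = 0.410.

Posterior: Beta(16, 23); mean ≈ 0.410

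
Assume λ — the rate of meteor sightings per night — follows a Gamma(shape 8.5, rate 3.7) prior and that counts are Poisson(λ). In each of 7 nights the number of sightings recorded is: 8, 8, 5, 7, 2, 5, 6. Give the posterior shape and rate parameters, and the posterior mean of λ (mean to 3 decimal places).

Posterior: Gamma(shape=49.5, rate=10.7); mean ≈ 4.626

Total count ∑xᵢ = 41 over n = 7 nights.
Gamma is conjugate to the Poisson likelihood: posterior is Gamma(shape = 8.5+41 = 49.5, rate = 3.7+7 = 10.7).
E[λ | data] = 49.5/10.7 = 4.626.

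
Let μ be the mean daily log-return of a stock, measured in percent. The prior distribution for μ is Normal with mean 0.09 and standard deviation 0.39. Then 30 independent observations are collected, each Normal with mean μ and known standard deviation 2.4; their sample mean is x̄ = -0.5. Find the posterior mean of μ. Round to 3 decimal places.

With known σ, the Normal prior is conjugate. Weight on the data is w = (n/σ²)/(n/σ² + 1/τ₀²) = 5.20833/(5.20833+6.57462) = 0.44202.
Posterior mean = w·x̄ + (1−w)·μ₀ = 0.44202·-0.5 + 0.55798·0.09 = -0.171.

Posterior mean ≈ -0.171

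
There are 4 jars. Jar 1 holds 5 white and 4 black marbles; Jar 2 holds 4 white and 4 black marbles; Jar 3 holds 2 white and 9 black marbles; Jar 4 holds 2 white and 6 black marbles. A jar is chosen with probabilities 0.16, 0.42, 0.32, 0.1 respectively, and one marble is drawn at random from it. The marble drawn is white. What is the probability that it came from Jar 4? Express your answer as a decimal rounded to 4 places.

Posterior probability ≈ 0.0654

P(white|Jar 1) = 0.5556; P(white|Jar 2) = 0.5; P(white|Jar 3) = 0.1818; P(white|Jar 4) = 0.25.
Prior × likelihood for each source: 0.16·0.5556=0.08889, 0.42·0.5=0.2100, 0.32·0.1818=0.05818, 0.1·0.25=0.02500. Summing gives P(white) = 0.38207.
P(Jar 4 | white) = 0.02500 / 0.38207 = 0.0654.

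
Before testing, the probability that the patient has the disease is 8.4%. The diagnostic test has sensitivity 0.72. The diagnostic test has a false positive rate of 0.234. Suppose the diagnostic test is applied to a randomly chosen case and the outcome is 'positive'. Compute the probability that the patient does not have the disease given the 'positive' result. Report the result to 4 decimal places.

Let H be the event that the patient has the disease. P(H) = 0.084, so P(¬H) = 0.916. With E the 'positive' result, P(E|H) = 0.72 and P(E|¬H) = 0.234.
P(E) = 0.72·0.084 + 0.234·0.916 = 0.060480 + 0.21434 = 0.27482.
By Bayes' theorem, P(H|E) = 0.060480 / 0.27482 = 0.2201. Hence P(¬H|E) = 1 − 0.2201 = 0.7799.

P(¬H | E) ≈ 0.7799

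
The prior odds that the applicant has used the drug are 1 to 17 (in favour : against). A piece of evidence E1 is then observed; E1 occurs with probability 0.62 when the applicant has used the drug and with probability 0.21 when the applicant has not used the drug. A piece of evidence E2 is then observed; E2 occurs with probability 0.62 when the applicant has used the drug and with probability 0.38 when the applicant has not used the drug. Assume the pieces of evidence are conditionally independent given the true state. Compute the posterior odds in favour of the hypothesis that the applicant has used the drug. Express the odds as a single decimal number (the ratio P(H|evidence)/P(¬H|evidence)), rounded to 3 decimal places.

Prior odds = 1/17 = 0.058824. In log-odds, ln(0.058824) = -2.8332.
Add log likelihood ratios: ln(2.9524) + ln(1.6316) = 1.5722.
Posterior log-odds = -1.2611, so posterior odds = exp(-1.2611) = 0.28336.

Posterior odds ≈ 0.283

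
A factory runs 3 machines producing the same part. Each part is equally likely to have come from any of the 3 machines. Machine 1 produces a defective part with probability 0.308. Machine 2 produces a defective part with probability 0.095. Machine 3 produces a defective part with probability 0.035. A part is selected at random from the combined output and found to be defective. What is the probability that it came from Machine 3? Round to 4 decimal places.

Tabulate prior·likelihood by source: [1] prior 0.333333, lik 0.308, product 0.1027; [2] prior 0.333333, lik 0.095, product 0.03167; [3] prior 0.333333, lik 0.035, product 0.01167.
Normalizing constant = 0.14600; the posterior for Machine 3 is its product over the sum, 0.01167/0.14600 = 0.0799.

Posterior probability ≈ 0.0799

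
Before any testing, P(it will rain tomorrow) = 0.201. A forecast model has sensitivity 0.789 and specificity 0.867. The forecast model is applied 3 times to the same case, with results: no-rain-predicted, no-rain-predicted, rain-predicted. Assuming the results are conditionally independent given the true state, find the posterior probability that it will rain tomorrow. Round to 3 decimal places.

Posterior P(H) ≈ 0.081

Let H be the event that it will rain tomorrow; start with P(H) = 0.201. P('rain-predicted'|H) = 0.789, P('rain-predicted'|¬H) = 0.133.
Update on result 1 ('no-rain-predicted'): P(H) ← 0.211·0.2010 / (0.211·0.2010 + 0.867·0.7990) = 0.042411/0.73514 = 0.0577.
Update on result 2 ('no-rain-predicted'): P(H) ← 0.211·0.0577 / (0.211·0.0577 + 0.867·0.9423) = 0.012173/0.82915 = 0.0147.
Update on result 3 ('rain-predicted'): P(H) ← 0.789·0.0147 / (0.789·0.0147 + 0.133·0.9853) = 0.011583/0.14263 = 0.0812.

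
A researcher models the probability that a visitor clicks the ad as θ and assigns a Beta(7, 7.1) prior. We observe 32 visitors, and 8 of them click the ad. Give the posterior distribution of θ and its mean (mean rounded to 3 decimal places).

The binomial likelihood is conjugate to the Beta prior: with 8 successes and 24 failures, the posterior is Beta(7+8, 7.1+24) = Beta(15, 31.1).
Posterior mean = α/(α+β) = 15/46.1 = 0.325.

Posterior: Beta(15, 31.1); mean ≈ 0.325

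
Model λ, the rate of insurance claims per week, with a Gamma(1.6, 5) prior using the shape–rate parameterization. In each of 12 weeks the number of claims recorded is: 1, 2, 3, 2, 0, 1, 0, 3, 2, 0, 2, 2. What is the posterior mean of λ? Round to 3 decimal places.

Total count ∑xᵢ = 18 over n = 12 weeks.
Gamma is conjugate to the Poisson likelihood: posterior is Gamma(shape = 1.6+18 = 19.6, rate = 5+12 = 17).
Posterior mean = shape/rate = 19.6/17 = 1.153.

Posterior mean ≈ 1.153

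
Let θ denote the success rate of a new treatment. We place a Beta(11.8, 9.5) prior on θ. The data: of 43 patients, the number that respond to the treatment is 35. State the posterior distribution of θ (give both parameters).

Observing 35 successes and 8 failures updates Beta(11.8, 9.5) by adding the success and failure counts to the two shape parameters: α = 11.8+35 = 46.8, β = 9.5+8 = 17.5.

Posterior: Beta(46.8, 17.5)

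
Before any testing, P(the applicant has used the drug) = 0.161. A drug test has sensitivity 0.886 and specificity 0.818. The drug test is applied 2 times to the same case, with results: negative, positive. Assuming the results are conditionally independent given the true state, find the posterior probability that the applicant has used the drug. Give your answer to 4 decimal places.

Posterior P(H) ≈ 0.1152

With H the event that the applicant has used the drug, the joint likelihood of the observed sequence is P(data|H) = 0.114·0.886 = 0.10100 and P(data|¬H) = 0.818·0.182 = 0.14888.
Bayes: P(H|data) = 0.161·0.10100 / (0.161·0.10100 + 0.839·0.14888) = 0.016262/0.14117 = 0.1152.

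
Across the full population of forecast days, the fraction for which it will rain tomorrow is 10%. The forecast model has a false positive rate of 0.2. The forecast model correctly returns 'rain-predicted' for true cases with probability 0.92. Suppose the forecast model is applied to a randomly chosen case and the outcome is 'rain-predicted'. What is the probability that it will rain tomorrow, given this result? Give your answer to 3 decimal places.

Write H for 'it will rain tomorrow'. Prior odds H:¬H = 0.1/0.9 = 0.11111. For the 'rain-predicted' outcome, the likelihood ratio is 0.92/0.2 = 4.6000.
Posterior odds = 0.11111 × 4.6000 = 0.51111, so P(H|E) = 0.51111/(1+0.51111) = 0.338.

P(H | E) ≈ 0.338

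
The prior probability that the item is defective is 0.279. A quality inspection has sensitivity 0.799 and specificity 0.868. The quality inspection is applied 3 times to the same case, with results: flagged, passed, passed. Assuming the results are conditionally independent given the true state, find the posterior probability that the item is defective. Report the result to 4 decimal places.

Posterior P(H) ≈ 0.1116

With H the event that the item is defective, the joint likelihood of the observed sequence is P(data|H) = 0.799·0.201·0.201 = 0.032280 and P(data|¬H) = 0.132·0.868·0.868 = 0.099452.
Bayes: P(H|data) = 0.279·0.032280 / (0.279·0.032280 + 0.721·0.099452) = 0.0090062/0.080711 = 0.1116.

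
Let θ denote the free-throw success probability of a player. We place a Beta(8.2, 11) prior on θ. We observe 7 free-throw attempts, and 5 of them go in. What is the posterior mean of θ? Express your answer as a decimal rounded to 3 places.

Posterior mean ≈ 0.504

The binomial likelihood is conjugate to the Beta prior: with 5 successes and 2 failures, the posterior is Beta(8.2+5, 11+2) = Beta(13.2, 13).
Posterior mean = α/(α+β) = 13.2/26.2 = 0.504.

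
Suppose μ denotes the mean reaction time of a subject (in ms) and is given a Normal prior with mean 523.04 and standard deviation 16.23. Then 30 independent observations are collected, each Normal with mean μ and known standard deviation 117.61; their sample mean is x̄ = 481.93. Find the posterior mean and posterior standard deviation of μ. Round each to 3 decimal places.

Posterior mean ≈ 508.093; posterior SD ≈ 12.948

Prior precision 1/τ₀² = 1/16.23² = 0.00379632; data precision n/σ² = 30/117.61² = 0.00216887.
Posterior precision = 0.00379632 + 0.00216887 = 0.00596519, giving posterior SD = 1/√0.00596519 = 12.948.
Posterior mean = (0.00379632·523.04 + 0.00216887·481.93) / 0.00596519 = 508.093.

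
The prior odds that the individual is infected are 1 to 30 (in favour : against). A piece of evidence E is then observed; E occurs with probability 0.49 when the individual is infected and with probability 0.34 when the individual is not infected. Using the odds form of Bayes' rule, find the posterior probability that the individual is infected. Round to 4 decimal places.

Prior odds = 1/30 = 0.033333. In log-odds, ln(0.033333) = -3.4012.
Add log likelihood ratio: ln(1.4412) = 0.36546.
Posterior log-odds = -3.0357, so posterior odds = exp(-3.0357) = 0.048039. Converting, P(H|E) = 0.048039/1.0480 = 0.0458.

Posterior probability ≈ 0.0458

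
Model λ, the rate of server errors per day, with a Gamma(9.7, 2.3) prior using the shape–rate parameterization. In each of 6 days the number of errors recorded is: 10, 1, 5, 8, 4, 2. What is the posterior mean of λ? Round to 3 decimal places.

Posterior mean ≈ 4.783

The Poisson likelihood adds the total count to the shape and the number of exposure periods to the rate. Here ∑xᵢ = 30 and n = 6, so shape 9.7→39.7 and rate 2.3→8.3.
E[λ | data] = 39.7/8.3 = 4.783.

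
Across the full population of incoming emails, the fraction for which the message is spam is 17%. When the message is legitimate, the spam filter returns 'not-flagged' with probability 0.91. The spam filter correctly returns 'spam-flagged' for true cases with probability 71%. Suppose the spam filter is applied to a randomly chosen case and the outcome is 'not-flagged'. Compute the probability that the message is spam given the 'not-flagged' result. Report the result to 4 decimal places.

P(H | E) ≈ 0.0613

Let H be the event that the message is spam. P(H) = 0.17, so P(¬H) = 0.83. With E the 'not-flagged' result, P(E|H) = 0.29 and P(E|¬H) = 0.91.
P(E) = 0.29·0.17 + 0.91·0.83 = 0.049300 + 0.75530 = 0.80460.
By Bayes' theorem, P(H|E) = 0.049300 / 0.80460 = 0.0613.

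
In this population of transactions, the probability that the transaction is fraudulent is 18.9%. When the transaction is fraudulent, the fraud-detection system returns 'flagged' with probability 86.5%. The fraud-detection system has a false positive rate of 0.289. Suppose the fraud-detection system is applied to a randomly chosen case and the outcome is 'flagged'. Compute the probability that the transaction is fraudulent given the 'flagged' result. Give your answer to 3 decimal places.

Let H be the event that the transaction is fraudulent. P(H) = 0.189, so P(¬H) = 0.811. With E the 'flagged' result, P(E|H) = 0.865 and P(E|¬H) = 0.289.
P(E) = 0.865·0.189 + 0.289·0.811 = 0.16348 + 0.23438 = 0.39786.
By Bayes' theorem, P(H|E) = 0.16348 / 0.39786 = 0.411.

P(H | E) ≈ 0.411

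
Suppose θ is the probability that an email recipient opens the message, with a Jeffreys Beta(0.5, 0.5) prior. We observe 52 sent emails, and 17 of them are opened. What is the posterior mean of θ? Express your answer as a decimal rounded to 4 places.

The binomial likelihood is conjugate to the Beta prior: with 17 successes and 35 failures, the posterior is Beta(0.5+17, 0.5+35) = Beta(17.5, 35.5).
E[θ | data] = 17.5/(17.5+35.5) = 0.3302.

Posterior mean ≈ 0.3302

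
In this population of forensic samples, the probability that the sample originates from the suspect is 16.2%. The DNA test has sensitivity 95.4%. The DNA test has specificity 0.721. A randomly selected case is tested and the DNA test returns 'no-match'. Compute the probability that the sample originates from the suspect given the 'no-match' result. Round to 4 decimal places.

Let H be the event that the sample originates from the suspect. P(H) = 0.162, so P(¬H) = 0.838. With E the 'no-match' result, P(E|H) = 0.046 and P(E|¬H) = 0.721.
P(E) = 0.046·0.162 + 0.721·0.838 = 0.0074520 + 0.60420 = 0.61165.
By Bayes' theorem, P(H|E) = 0.0074520 / 0.61165 = 0.0122.

P(H | E) ≈ 0.0122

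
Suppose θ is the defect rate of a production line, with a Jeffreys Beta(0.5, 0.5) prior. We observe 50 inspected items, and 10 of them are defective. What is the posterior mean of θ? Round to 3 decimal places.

Posterior mean ≈ 0.206

The binomial likelihood is conjugate to the Beta prior: with 10 successes and 40 failures, the posterior is Beta(0.5+10, 0.5+40) = Beta(10.5, 40.5).
Posterior mean = α/(α+β) = 10.5/51 = 0.206.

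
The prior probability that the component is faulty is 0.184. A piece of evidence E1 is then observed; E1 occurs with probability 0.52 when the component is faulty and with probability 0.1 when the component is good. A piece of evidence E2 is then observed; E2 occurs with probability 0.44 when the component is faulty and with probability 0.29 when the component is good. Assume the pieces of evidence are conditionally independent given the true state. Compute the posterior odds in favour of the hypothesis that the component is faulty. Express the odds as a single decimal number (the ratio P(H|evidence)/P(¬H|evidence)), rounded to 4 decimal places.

Prior odds = 0.184/(1−0.184) = 0.22549.
Likelihood ratio for E1 = 0.52/0.1 = 5.2000.
Likelihood ratio for E2 = 0.44/0.29 = 1.5172.
Posterior odds = prior odds × LR₁ × LR₂ = 1.7790.

Posterior odds ≈ 1.7790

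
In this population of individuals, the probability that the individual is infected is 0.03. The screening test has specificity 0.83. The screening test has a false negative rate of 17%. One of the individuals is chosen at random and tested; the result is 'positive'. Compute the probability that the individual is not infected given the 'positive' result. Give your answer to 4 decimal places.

Let H be the event that the individual is infected. P(H) = 0.03, so P(¬H) = 0.97. With E the 'positive' result, P(E|H) = 0.83 and P(E|¬H) = 0.17.
P(E) = 0.83·0.03 + 0.17·0.97 = 0.024900 + 0.16490 = 0.18980.
By Bayes' theorem, P(H|E) = 0.024900 / 0.18980 = 0.1312. Hence P(¬H|E) = 1 − 0.1312 = 0.8688.

P(¬H | E) ≈ 0.8688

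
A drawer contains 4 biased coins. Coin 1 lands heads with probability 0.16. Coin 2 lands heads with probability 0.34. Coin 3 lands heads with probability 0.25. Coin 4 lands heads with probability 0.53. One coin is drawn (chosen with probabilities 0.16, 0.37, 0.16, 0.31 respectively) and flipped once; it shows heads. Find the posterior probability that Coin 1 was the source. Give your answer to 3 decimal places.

Posterior probability ≈ 0.072

Tabulate prior·likelihood by source: [1] prior 0.16, lik 0.16, product 0.02560; [2] prior 0.37, lik 0.34, product 0.1258; [3] prior 0.16, lik 0.25, product 0.04000; [4] prior 0.31, lik 0.53, product 0.1643.
Normalizing constant = 0.35570; the posterior for Coin 1 is its product over the sum, 0.02560/0.35570 = 0.072.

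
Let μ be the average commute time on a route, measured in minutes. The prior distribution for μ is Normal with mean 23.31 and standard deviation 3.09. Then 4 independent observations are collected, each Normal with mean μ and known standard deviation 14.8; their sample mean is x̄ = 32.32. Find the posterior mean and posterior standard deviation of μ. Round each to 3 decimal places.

Prior precision 1/τ₀² = 1/3.09² = 0.104733; data precision n/σ² = 4/14.8² = 0.0182615.
Posterior precision = 0.104733 + 0.0182615 = 0.122994, giving posterior SD = 1/√0.122994 = 2.851.
Posterior mean = (0.104733·23.31 + 0.0182615·32.32) / 0.122994 = 24.648.

Posterior mean ≈ 24.648; posterior SD ≈ 2.851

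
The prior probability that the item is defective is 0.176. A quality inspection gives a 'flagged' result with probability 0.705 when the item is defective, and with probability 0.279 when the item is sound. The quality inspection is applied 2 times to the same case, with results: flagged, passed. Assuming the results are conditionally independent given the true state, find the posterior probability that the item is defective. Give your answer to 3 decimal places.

Posterior P(H) ≈ 0.181

Let H be the event that the item is defective; start with P(H) = 0.176. P('flagged'|H) = 0.705, P('flagged'|¬H) = 0.279.
Update on result 1 ('flagged'): P(H) ← 0.705·0.1760 / (0.705·0.1760 + 0.279·0.8240) = 0.12408/0.35398 = 0.3505.
Update on result 2 ('passed'): P(H) ← 0.295·0.3505 / (0.295·0.3505 + 0.721·0.6495) = 0.10341/0.57167 = 0.1809.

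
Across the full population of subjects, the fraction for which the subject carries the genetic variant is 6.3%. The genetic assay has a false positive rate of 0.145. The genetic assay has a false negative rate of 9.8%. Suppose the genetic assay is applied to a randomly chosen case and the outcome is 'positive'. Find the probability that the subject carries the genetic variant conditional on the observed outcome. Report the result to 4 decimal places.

P(H | E) ≈ 0.2949

Let H be the event that the subject carries the genetic variant. P(H) = 0.063, so P(¬H) = 0.937. With E the 'positive' result, P(E|H) = 0.902 and P(E|¬H) = 0.145.
P(E) = 0.902·0.063 + 0.145·0.937 = 0.056826 + 0.13586 = 0.19269.
By Bayes' theorem, P(H|E) = 0.056826 / 0.19269 = 0.2949.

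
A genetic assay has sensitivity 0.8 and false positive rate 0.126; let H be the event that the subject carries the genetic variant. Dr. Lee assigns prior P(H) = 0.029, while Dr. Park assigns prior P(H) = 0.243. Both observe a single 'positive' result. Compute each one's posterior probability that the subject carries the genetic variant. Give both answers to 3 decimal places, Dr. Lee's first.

The likelihood ratio for a 'positive' result is 0.8/0.126 = 6.3492.
Dr. Lee: prior odds 0.029/0.971 = 0.029866; posterior odds 0.18963; posterior probability 0.159.
Dr. Park: prior odds 0.243/0.757 = 0.32100; posterior odds 2.0381; posterior probability 0.671.

Dr. Lee: 0.159; Dr. Park: 0.671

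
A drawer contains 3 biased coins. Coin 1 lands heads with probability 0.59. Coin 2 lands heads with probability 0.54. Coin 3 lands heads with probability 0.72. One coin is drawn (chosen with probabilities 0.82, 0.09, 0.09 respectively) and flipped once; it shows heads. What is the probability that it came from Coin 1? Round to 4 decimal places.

P(heads|C1) = 0.59; P(heads|C2) = 0.54; P(heads|C3) = 0.72.
Prior × likelihood for each source: 0.82·0.59=0.4838, 0.09·0.54=0.04860, 0.09·0.72=0.06480. Summing gives P(heads) = 0.59720.
P(Coin 1 | heads) = 0.4838 / 0.59720 = 0.8101.

Posterior probability ≈ 0.8101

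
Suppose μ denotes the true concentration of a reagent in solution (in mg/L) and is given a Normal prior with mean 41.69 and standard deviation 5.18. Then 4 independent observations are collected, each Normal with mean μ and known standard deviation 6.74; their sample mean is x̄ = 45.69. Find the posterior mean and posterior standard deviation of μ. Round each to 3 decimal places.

With known σ, the Normal prior is conjugate. Weight on the data is w = (n/σ²)/(n/σ² + 1/τ₀²) = 0.0880522/(0.0880522+0.0372684) = 0.70262.
Posterior mean = w·x̄ + (1−w)·μ₀ = 0.70262·45.69 + 0.29738·41.69 = 44.500. Posterior variance = 1/(0.0880522+0.0372684) = 7.97954, so SD = 2.825.

Posterior mean ≈ 44.500; posterior SD ≈ 2.825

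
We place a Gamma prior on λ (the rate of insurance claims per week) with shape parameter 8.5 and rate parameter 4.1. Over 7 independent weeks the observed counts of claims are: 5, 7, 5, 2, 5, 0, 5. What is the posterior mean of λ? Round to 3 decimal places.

Posterior mean ≈ 3.378

The Poisson likelihood adds the total count to the shape and the number of exposure periods to the rate. Here ∑xᵢ = 29 and n = 7, so shape 8.5→37.5 and rate 4.1→11.1.
Posterior mean = shape/rate = 37.5/11.1 = 3.378.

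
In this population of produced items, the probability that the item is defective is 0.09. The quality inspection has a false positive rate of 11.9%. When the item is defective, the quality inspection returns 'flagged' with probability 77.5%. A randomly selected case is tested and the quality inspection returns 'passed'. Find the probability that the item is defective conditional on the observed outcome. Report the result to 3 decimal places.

P(H | E) ≈ 0.025

Write H for 'the item is defective'. Prior odds H:¬H = 0.09/0.91 = 0.098901. For the 'passed' outcome, the likelihood ratio is 0.225/0.881 = 0.25539.
Posterior odds = 0.098901 × 0.25539 = 0.025259, so P(H|E) = 0.025259/(1+0.025259) = 0.025.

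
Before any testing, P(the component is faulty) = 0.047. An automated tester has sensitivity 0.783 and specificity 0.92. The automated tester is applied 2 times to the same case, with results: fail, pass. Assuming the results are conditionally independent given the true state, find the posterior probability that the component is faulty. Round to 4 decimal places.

Let H be the event that the component is faulty; start with P(H) = 0.047. P('fail'|H) = 0.783, P('fail'|¬H) = 0.08.
Update on result 1 ('fail'): P(H) ← 0.783·0.0470 / (0.783·0.0470 + 0.08·0.9530) = 0.036801/0.11304 = 0.3256.
Update on result 2 ('pass'): P(H) ← 0.217·0.3256 / (0.217·0.3256 + 0.92·0.6744) = 0.070645/0.69114 = 0.1022.

Posterior P(H) ≈ 0.1022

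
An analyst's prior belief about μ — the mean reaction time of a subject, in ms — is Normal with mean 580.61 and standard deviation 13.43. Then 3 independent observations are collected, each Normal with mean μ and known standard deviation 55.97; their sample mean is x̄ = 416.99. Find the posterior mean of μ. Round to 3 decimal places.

With known σ, the Normal prior is conjugate. Weight on the data is w = (n/σ²)/(n/σ² + 1/τ₀²) = 0.00095766/(0.00095766+0.00554432) = 0.14729.
Posterior mean = w·x̄ + (1−w)·μ₀ = 0.14729·416.99 + 0.85271·580.61 = 556.511.

Posterior mean ≈ 556.511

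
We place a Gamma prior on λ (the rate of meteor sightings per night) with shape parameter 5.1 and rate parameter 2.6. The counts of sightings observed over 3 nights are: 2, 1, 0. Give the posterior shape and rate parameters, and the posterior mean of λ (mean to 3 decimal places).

Posterior: Gamma(shape=8.1, rate=5.6); mean ≈ 1.446

Total count ∑xᵢ = 3 over n = 3 nights.
Gamma is conjugate to the Poisson likelihood: posterior is Gamma(shape = 5.1+3 = 8.1, rate = 2.6+3 = 5.6).
E[λ | data] = 8.1/5.6 = 1.446.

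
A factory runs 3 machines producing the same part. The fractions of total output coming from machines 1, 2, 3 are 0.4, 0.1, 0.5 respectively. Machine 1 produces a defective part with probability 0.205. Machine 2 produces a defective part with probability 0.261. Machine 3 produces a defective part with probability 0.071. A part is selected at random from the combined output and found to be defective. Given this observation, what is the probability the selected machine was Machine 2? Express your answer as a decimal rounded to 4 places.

Tabulate prior·likelihood by source: [1] prior 0.4, lik 0.205, product 0.08200; [2] prior 0.1, lik 0.261, product 0.02610; [3] prior 0.5, lik 0.071, product 0.03550.
Normalizing constant = 0.14360; the posterior for Machine 2 is its product over the sum, 0.02610/0.14360 = 0.1818.

Posterior probability ≈ 0.1818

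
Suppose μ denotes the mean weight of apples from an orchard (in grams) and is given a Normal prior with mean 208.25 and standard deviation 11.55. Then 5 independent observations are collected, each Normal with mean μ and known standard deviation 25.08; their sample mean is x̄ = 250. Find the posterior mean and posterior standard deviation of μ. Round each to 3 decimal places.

Posterior mean ≈ 229.737; posterior SD ≈ 8.046

Prior precision 1/τ₀² = 1/11.55² = 0.00749611; data precision n/σ² = 5/25.08² = 0.00794904.
Posterior precision = 0.00749611 + 0.00794904 = 0.0154452, giving posterior SD = 1/√0.0154452 = 8.046.
Posterior mean = (0.00749611·208.25 + 0.00794904·250) / 0.0154452 = 229.737.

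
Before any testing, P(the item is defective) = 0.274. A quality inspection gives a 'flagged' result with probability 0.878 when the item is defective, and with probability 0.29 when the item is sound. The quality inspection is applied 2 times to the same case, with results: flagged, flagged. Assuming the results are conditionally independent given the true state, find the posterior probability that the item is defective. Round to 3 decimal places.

With H the event that the item is defective, the joint likelihood of the observed sequence is P(data|H) = 0.878·0.878 = 0.77088 and P(data|¬H) = 0.29·0.29 = 0.084100.
Bayes: P(H|data) = 0.274·0.77088 / (0.274·0.77088 + 0.726·0.084100) = 0.21122/0.27228 = 0.7758.

Posterior P(H) ≈ 0.776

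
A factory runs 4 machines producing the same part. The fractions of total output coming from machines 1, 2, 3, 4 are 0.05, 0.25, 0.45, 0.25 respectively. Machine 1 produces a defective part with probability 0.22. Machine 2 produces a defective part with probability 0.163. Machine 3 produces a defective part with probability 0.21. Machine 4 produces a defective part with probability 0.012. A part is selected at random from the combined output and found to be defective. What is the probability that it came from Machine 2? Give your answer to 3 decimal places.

Tabulate prior·likelihood by source: [1] prior 0.05, lik 0.22, product 0.01100; [2] prior 0.25, lik 0.163, product 0.04075; [3] prior 0.45, lik 0.21, product 0.09450; [4] prior 0.25, lik 0.012, product 0.003000.
Normalizing constant = 0.14925; the posterior for Machine 2 is its product over the sum, 0.04075/0.14925 = 0.273.

Posterior probability ≈ 0.273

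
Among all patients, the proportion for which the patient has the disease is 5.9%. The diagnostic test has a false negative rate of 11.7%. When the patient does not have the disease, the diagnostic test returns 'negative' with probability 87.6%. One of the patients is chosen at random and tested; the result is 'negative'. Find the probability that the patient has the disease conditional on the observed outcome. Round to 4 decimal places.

Let H be the event that the patient has the disease. P(H) = 0.059, so P(¬H) = 0.941. With E the 'negative' result, P(E|H) = 0.117 and P(E|¬H) = 0.876.
P(E) = 0.117·0.059 + 0.876·0.941 = 0.0069030 + 0.82432 = 0.83122.
By Bayes' theorem, P(H|E) = 0.0069030 / 0.83122 = 0.0083.

P(H | E) ≈ 0.0083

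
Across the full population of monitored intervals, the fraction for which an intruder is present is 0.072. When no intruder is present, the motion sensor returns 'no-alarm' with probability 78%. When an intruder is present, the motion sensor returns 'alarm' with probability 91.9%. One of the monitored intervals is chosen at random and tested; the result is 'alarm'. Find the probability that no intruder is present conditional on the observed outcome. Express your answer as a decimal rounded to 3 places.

P(¬H | E) ≈ 0.755

Let H be the event that an intruder is present. P(H) = 0.072, so P(¬H) = 0.928. With E the 'alarm' result, P(E|H) = 0.919 and P(E|¬H) = 0.22.
P(E) = 0.919·0.072 + 0.22·0.928 = 0.066168 + 0.20416 = 0.27033.
By Bayes' theorem, P(H|E) = 0.066168 / 0.27033 = 0.245. Hence P(¬H|E) = 1 − 0.245 = 0.755.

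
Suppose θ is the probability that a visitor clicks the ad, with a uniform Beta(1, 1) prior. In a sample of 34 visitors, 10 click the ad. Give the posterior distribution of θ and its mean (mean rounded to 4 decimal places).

Observing 10 successes and 24 failures updates Beta(1, 1) by adding the success and failure counts to the two shape parameters: α = 1+10 = 11, β = 1+24 = 25.
Posterior mean = α/(α+β) = 11/36 = 0.3056.

Posterior: Beta(11, 25); mean ≈ 0.3056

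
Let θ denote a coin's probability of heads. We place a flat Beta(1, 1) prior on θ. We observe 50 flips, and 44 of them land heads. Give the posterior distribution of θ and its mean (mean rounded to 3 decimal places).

The binomial likelihood is conjugate to the Beta prior: with 44 successes and 6 failures, the posterior is Beta(1+44, 1+6) = Beta(45, 7).
E[θ | data] = 45/(45+7) = 0.865.

Posterior: Beta(45, 7); mean ≈ 0.865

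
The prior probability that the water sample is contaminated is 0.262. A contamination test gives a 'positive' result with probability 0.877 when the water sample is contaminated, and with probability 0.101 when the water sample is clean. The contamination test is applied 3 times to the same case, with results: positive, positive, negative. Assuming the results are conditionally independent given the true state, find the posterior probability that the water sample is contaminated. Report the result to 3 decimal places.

Let H be the event that the water sample is contaminated; start with P(H) = 0.262. P('positive'|H) = 0.877, P('positive'|¬H) = 0.101.
Update on result 1 ('positive'): P(H) ← 0.877·0.2620 / (0.877·0.2620 + 0.101·0.7380) = 0.22977/0.30431 = 0.7551.
Update on result 2 ('positive'): P(H) ← 0.877·0.7551 / (0.877·0.7551 + 0.101·0.2449) = 0.66219/0.68693 = 0.9640.
Update on result 3 ('negative'): P(H) ← 0.123·0.9640 / (0.123·0.9640 + 0.899·0.0360) = 0.11857/0.15095 = 0.7855.

Posterior P(H) ≈ 0.786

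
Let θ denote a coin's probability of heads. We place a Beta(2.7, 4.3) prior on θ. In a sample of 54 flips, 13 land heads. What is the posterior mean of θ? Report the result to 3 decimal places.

Posterior mean ≈ 0.257

Observing 13 successes and 41 failures updates Beta(2.7, 4.3) by adding the success and failure counts to the two shape parameters: α = 2.7+13 = 15.7, β = 4.3+41 = 45.3.
E[θ | data] = 15.7/(15.7+45.3) = 0.257.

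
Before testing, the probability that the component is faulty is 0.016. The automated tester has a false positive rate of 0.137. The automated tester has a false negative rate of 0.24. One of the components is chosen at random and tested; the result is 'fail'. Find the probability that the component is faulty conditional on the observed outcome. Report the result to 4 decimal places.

P(H | E) ≈ 0.0827

Let H be the event that the component is faulty. P(H) = 0.016, so P(¬H) = 0.984. With E the 'fail' result, P(E|H) = 0.76 and P(E|¬H) = 0.137.
P(E) = 0.76·0.016 + 0.137·0.984 = 0.012160 + 0.13481 = 0.14697.
By Bayes' theorem, P(H|E) = 0.012160 / 0.14697 = 0.0827.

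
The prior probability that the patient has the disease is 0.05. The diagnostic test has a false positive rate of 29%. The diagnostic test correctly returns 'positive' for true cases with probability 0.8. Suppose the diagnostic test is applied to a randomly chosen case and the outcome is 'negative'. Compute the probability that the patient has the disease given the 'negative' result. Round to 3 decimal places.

Let H be the event that the patient has the disease. P(H) = 0.05, so P(¬H) = 0.95. With E the 'negative' result, P(E|H) = 0.2 and P(E|¬H) = 0.71.
P(E) = 0.2·0.05 + 0.71·0.95 = 0.010000 + 0.67450 = 0.68450.
By Bayes' theorem, P(H|E) = 0.010000 / 0.68450 = 0.015.

P(H | E) ≈ 0.015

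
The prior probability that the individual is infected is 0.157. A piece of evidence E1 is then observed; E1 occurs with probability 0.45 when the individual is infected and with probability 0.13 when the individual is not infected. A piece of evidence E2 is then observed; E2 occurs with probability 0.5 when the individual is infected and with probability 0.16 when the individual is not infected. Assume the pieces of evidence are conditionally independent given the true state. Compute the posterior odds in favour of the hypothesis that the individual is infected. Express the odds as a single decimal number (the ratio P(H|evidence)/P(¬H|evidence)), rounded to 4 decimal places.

Prior odds = 0.157/(1−0.157) = 0.18624.
Likelihood ratio for E1 = 0.45/0.13 = 3.4615.
Likelihood ratio for E2 = 0.5/0.16 = 3.1250.
Posterior odds = prior odds × LR₁ × LR₂ = 2.0146.

Posterior odds ≈ 2.0146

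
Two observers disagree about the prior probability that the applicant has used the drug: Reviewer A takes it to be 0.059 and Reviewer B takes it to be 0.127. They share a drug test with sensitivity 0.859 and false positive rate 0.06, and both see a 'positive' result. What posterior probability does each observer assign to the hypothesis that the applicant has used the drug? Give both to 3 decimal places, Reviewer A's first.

P('+'|H) = 0.859, P('+'|¬H) = 0.06.
Reviewer A: numerator 0.859·0.059 = 0.050681; evidence = 0.050681+0.06·0.941 = 0.10714; posterior = 0.473.
Reviewer B: numerator 0.859·0.127 = 0.10909; evidence = 0.10909+0.06·0.873 = 0.16147; posterior = 0.676.

Reviewer A: 0.473; Reviewer B: 0.676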